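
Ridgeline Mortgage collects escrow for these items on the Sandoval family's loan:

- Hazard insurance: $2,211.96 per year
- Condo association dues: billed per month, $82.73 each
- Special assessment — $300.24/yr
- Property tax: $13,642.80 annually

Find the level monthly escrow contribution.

$1,428.98

Hazard insurance: $2,211.96 annually
Condo association dues: $82.73 × 12 = $992.76 annually
Special assessment: $300.24 annually
Property tax: $13,642.80 annually
Total annual escrow = $17,147.76
Monthly escrow = $17,147.76 ÷ 12 = $1,428.98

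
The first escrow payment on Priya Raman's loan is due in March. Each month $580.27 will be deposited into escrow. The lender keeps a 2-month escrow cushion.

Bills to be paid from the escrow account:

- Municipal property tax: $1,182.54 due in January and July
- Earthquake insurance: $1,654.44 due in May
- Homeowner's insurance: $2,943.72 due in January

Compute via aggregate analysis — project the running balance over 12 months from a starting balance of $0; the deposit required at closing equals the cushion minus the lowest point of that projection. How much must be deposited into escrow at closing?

Cushion = 2 × $580.27 = $1,160.54
Trial balance (start $0, +$580.27 each month, − disbursements):
  Mar: +$580.27 → $580.27
  Apr: +$580.27 → $1,160.54
  May: +$580.27 − $1,654.44 → $86.37
  Jun: +$580.27 → $666.64
  Jul: +$580.27 − $1,182.54 → $64.37
  Aug: +$580.27 → $644.64
  Sep: +$580.27 → $1,224.91
  Oct: +$580.27 → $1,805.18
  Nov: +$580.27 → $2,385.45
  Dec: +$580.27 → $2,965.72
  Jan: +$580.27 − $4,126.26 → -$580.27
  Feb: +$580.27 → $0.00
Lowest trial balance = -$580.27 (Jan)
Initial deposit = cushion − low point = $1,160.54 − (-$580.27) = $1,740.81

$1,740.81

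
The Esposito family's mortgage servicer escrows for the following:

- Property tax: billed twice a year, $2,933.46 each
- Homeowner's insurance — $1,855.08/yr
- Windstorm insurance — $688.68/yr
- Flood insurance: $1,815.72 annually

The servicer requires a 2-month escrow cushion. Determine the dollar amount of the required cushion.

$1,704.40

Property tax — $2,933.46 × 2 = $5,866.92 annually
Homeowner's insurance — $1,855.08 annually
Windstorm insurance — $688.68 annually
Flood insurance — $1,815.72 annually
Annual escrow total = $10,226.40
Monthly = $10,226.40 ÷ 12 = $852.20
Cushion = 2 × $852.20 = $1,704.40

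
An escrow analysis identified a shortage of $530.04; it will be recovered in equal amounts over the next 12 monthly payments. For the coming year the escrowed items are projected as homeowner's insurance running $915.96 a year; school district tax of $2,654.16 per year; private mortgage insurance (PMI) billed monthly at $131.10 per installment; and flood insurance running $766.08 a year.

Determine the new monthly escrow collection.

Homeowner's insurance — $915.96/yr
School district tax — $2,654.16/yr
Private mortgage insurance (PMI) — $131.10 × 12 = $1,573.20/yr
Flood insurance — $766.08/yr
Yearly total = $5,909.40
Monthly escrow = $5,909.40 ÷ 12 = $492.45
Shortage per month = $530.04 ÷ 12 = $44.17
Adjusted monthly = $492.45 + $44.17 = $536.62

$536.62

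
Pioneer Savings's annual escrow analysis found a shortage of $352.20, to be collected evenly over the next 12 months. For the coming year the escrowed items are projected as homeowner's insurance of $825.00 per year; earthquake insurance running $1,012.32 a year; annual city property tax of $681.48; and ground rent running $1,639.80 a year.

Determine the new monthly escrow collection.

$375.90

Homeowner's insurance = $825.00 per year
Earthquake insurance = $1,012.32 per year
City property tax = $681.48 per year
Ground rent = $1,639.80 per year
Total annual escrow = $825.00 + $1,012.32 + $681.48 + $1,639.80 = $4,158.60
Per month = $4,158.60 ÷ 12 = $346.55
Shortage spread = $352.20 ÷ 12 = $29.35/mo
Adjusted monthly = $346.55 + $29.35 = $375.90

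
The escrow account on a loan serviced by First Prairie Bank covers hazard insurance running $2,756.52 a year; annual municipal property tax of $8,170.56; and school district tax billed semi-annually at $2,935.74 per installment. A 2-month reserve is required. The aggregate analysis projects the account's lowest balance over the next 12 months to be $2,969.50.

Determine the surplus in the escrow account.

$169.74

Hazard insurance — $2,756.52/yr
Municipal property tax — $8,170.56/yr
School district tax — $2,935.74 × 2 = $5,871.48/yr
Combined annual = $2,756.52 + $8,170.56 + $5,871.48 = $16,798.56
Per month = $16,798.56 ÷ 12 = $1,399.88
Required reserve = 2 × $1,399.88 = $2,799.76
Surplus = $2,969.50 − $2,799.76 = $169.74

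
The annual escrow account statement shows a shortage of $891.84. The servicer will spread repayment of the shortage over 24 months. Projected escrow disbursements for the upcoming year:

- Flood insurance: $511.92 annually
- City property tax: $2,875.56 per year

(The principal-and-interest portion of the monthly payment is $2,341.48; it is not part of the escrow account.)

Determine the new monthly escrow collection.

Flood insurance: $511.92
City property tax: $2,875.56
Total per year = $511.92 + $2,875.56 = $3,387.48
Monthly escrow = $3,387.48 ÷ 12 = $282.29
Shortage spread = $891.84 ÷ 24 = $37.16/mo
New monthly escrow = $282.29 + $37.16 = $319.45

$319.45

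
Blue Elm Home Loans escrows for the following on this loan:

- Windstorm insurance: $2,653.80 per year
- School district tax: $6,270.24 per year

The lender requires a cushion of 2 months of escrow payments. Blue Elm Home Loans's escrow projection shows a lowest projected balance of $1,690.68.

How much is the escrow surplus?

$203.34

Windstorm insurance — $2,653.80 annually
School district tax — $6,270.24 annually
Total annual escrow = $8,924.04
Monthly = $8,924.04 ÷ 12 = $743.67
Required reserve = 2 × $743.67 = $1,487.34
Surplus = $1,690.68 − $1,487.34 = $203.34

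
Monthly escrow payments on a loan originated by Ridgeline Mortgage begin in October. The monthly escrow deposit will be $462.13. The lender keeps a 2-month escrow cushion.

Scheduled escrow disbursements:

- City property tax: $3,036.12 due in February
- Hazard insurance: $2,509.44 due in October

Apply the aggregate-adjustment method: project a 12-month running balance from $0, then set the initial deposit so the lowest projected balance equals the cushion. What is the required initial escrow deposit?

Cushion = 2 × $462.13 = $924.26
Trial balance (start $0, +$462.13 each month, − disbursements):
  Oct: +$462.13 − $2,509.44 → -$2,047.31
  Nov: +$462.13 → -$1,585.18
  Dec: +$462.13 → -$1,123.05
  Jan: +$462.13 → -$660.92
  Feb: +$462.13 − $3,036.12 → -$3,234.91
  Mar: +$462.13 → -$2,772.78
  Apr: +$462.13 → -$2,310.65
  May: +$462.13 → -$1,848.52
  Jun: +$462.13 → -$1,386.39
  Jul: +$462.13 → -$924.26
  Aug: +$462.13 → -$462.13
  Sep: +$462.13 → $0.00
Lowest trial balance = -$3,234.91 (Feb)
Initial deposit = cushion − low point = $924.26 − (-$3,234.91) = $4,159.17

$4,159.17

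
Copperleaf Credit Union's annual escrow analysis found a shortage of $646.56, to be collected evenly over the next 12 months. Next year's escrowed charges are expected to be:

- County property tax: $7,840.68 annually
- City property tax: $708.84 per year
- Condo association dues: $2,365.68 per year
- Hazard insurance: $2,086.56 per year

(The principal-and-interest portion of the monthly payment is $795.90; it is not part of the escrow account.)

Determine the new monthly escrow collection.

$1,137.36

County property tax: $7,840.68
City property tax: $708.84
Condo association dues: $2,365.68
Hazard insurance: $2,086.56
Total annual escrow = $13,001.76
Monthly escrow = $13,001.76 ÷ 12 = $1,083.48
Shortage spread = $646.56 / 12 = $53.88/mo
New monthly escrow = $1,083.48 + $53.88 = $1,137.36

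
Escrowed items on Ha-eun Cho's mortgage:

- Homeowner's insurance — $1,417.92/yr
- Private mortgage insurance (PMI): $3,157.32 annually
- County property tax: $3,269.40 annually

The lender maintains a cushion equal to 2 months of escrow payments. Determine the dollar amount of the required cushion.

Homeowner's insurance = $1,417.92 annually
Private mortgage insurance (PMI) = $3,157.32 annually
County property tax = $3,269.40 annually
Yearly total = $7,844.64
Monthly escrow = $7,844.64 / 12 = $653.72
Cushion = 2 × $653.72 = $1,307.44

$1,307.44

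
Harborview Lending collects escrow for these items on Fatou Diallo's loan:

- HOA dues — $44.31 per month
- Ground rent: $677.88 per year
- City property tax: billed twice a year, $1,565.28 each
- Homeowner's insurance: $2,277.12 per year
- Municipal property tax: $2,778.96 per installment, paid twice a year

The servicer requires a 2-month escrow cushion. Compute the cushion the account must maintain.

HOA dues — $44.31 × 12 = $531.72 annually
Ground rent — $677.88 annually
City property tax — $1,565.28 × 2 = $3,130.56 annually
Homeowner's insurance — $2,277.12 annually
Municipal property tax — $2,778.96 × 2 = $5,557.92 annually
Annual escrow total = $12,175.20
Base monthly escrow = $12,175.20 / 12 = $1,014.60
Cushion = 2 × $1,014.60 = $2,029.20

$2,029.20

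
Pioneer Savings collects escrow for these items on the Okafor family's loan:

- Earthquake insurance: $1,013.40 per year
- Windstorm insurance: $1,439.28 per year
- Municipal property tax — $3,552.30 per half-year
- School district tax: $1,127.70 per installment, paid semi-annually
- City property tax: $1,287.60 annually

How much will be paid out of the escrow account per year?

$13,100.28

Earthquake insurance: $1,013.40 per year
Windstorm insurance: $1,439.28 per year
Municipal property tax: $3,552.30 × 2 = $7,104.60 per year
School district tax: $1,127.70 × 2 = $2,255.40 per year
City property tax: $1,287.60 per year
Annual escrow total = $13,100.28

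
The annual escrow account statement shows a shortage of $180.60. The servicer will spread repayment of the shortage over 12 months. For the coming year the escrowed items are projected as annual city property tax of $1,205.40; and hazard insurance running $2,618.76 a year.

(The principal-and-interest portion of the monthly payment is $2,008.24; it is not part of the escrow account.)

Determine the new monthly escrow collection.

$333.73

City property tax = $1,205.40
Hazard insurance = $2,618.76
Yearly total = $3,824.16
Monthly escrow = $3,824.16 / 12 = $318.68
Shortage per month = $180.60 ÷ 12 = $15.05
New monthly escrow = $318.68 + $15.05 = $333.73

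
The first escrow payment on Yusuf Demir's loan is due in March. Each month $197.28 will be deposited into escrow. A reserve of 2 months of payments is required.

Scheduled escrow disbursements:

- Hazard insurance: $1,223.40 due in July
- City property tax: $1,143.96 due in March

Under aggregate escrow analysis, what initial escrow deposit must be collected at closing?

$1,775.52

Cushion = 2 × $197.28 = $394.56
Trial balance (start $0, +$197.28 each month, − disbursements):
  Mar: +$197.28 − $1,143.96 → -$946.68
  Apr: +$197.28 → -$749.40
  May: +$197.28 → -$552.12
  Jun: +$197.28 → -$354.84
  Jul: +$197.28 − $1,223.40 → -$1,380.96
  Aug: +$197.28 → -$1,183.68
  Sep: +$197.28 → -$986.40
  Oct: +$197.28 → -$789.12
  Nov: +$197.28 → -$591.84
  Dec: +$197.28 → -$394.56
  Jan: +$197.28 → -$197.28
  Feb: +$197.28 → $0.00
Lowest trial balance = -$1,380.96 (Jul)
Initial deposit = cushion − low point = $394.56 − (-$1,380.96) = $1,775.52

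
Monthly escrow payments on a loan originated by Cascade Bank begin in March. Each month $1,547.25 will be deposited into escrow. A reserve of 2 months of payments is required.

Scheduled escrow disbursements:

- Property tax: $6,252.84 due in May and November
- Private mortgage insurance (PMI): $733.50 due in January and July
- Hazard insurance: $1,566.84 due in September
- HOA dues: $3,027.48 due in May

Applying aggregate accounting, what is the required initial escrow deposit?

Cushion = 2 × $1,547.25 = $3,094.50
Trial balance (start $0, +$1,547.25 each month, − disbursements):
  Mar: +$1,547.25 → $1,547.25
  Apr: +$1,547.25 → $3,094.50
  May: +$1,547.25 − $9,280.32 → -$4,638.57
  Jun: +$1,547.25 → -$3,091.32
  Jul: +$1,547.25 − $733.50 → -$2,277.57
  Aug: +$1,547.25 → -$730.32
  Sep: +$1,547.25 − $1,566.84 → -$749.91
  Oct: +$1,547.25 → $797.34
  Nov: +$1,547.25 − $6,252.84 → -$3,908.25
  Dec: +$1,547.25 → -$2,361.00
  Jan: +$1,547.25 − $733.50 → -$1,547.25
  Feb: +$1,547.25 → $0.00
Lowest trial balance = -$4,638.57 (May)
Initial deposit = cushion − low point = $3,094.50 − (-$4,638.57) = $7,733.07

$7,733.07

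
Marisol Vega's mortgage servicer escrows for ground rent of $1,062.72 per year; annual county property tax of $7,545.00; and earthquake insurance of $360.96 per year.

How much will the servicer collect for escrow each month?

Ground rent — $1,062.72 annually
County property tax — $7,545.00 annually
Earthquake insurance — $360.96 annually
Yearly total = $1,062.72 + $7,545.00 + $360.96 = $8,968.68
Monthly escrow = $8,968.68 / 12 = $747.39

$747.39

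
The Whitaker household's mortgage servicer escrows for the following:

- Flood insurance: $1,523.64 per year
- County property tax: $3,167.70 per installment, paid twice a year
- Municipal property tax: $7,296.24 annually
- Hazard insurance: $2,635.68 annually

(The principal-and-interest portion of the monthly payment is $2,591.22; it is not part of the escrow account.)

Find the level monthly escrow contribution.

$1,482.58

Flood insurance = $1,523.64 annually
County property tax = $3,167.70 × 2 = $6,335.40 annually
Municipal property tax = $7,296.24 annually
Hazard insurance = $2,635.68 annually
Combined annual = $1,523.64 + $6,335.40 + $7,296.24 + $2,635.68 = $17,790.96
Base monthly escrow = $17,790.96 ÷ 12 = $1,482.58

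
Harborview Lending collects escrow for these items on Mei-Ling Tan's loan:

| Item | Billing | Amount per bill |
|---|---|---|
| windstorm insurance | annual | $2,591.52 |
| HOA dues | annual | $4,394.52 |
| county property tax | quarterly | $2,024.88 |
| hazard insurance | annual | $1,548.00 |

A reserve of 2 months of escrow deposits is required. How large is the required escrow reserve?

Windstorm insurance — $2,591.52 annually
HOA dues — $4,394.52 annually
County property tax — $2,024.88 × 4 = $8,099.52 annually
Hazard insurance — $1,548.00 annually
Total annual escrow = $2,591.52 + $4,394.52 + $8,099.52 + $1,548.00 = $16,633.56
Base monthly escrow = $16,633.56 ÷ 12 = $1,386.13
Required cushion = 2 × $1,386.13 = $2,772.26

$2,772.26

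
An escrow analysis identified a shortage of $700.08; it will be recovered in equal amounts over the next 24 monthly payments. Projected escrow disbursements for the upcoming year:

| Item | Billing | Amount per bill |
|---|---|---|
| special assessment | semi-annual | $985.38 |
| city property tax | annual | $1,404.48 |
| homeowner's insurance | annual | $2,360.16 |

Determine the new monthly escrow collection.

$507.12

Special assessment: $985.38 × 2 = $1,970.76/yr
City property tax: $1,404.48/yr
Homeowner's insurance: $2,360.16/yr
Total annual escrow = $5,735.40
Monthly = $5,735.40 / 12 = $477.95
Shortage spread = $700.08 / 24 = $29.17/mo
Adjusted monthly = $477.95 + $29.17 = $507.12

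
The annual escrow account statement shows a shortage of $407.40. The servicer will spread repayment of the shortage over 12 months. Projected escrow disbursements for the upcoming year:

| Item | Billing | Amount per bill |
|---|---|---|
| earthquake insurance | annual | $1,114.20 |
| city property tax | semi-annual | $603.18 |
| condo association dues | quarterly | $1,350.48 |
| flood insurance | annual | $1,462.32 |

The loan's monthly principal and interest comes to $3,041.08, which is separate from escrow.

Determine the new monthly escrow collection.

Earthquake insurance = $1,114.20/yr
City property tax = $603.18 × 2 = $1,206.36/yr
Condo association dues = $1,350.48 × 4 = $5,401.92/yr
Flood insurance = $1,462.32/yr
Total annual escrow = $1,114.20 + $1,206.36 + $5,401.92 + $1,462.32 = $9,184.80
Per month = $9,184.80 / 12 = $765.40
Shortage per month = $407.40 ÷ 12 = $33.95
New monthly escrow = $765.40 + $33.95 = $799.35

$799.35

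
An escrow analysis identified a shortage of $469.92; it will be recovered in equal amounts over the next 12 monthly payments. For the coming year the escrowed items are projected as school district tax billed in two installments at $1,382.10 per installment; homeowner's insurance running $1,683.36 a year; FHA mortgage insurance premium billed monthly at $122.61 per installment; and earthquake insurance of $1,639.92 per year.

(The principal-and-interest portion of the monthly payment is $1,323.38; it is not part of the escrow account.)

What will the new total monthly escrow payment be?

School district tax = $1,382.10 × 2 = $2,764.20 annually
Homeowner's insurance = $1,683.36 annually
FHA mortgage insurance premium = $122.61 × 12 = $1,471.32 annually
Earthquake insurance = $1,639.92 annually
Annual escrow total = $2,764.20 + $1,683.36 + $1,471.32 + $1,639.92 = $7,558.80
Monthly escrow = $7,558.80 ÷ 12 = $629.90
Monthly shortage recovery: $469.92 ÷ 12 = $39.16
New monthly escrow = $629.90 + $39.16 = $669.06

$669.06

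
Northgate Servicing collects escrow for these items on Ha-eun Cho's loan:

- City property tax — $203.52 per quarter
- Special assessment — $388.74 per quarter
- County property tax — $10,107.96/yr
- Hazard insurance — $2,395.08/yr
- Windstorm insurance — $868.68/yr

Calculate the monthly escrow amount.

City property tax — $203.52 × 4 = $814.08/yr
Special assessment — $388.74 × 4 = $1,554.96/yr
County property tax — $10,107.96/yr
Hazard insurance — $2,395.08/yr
Windstorm insurance — $868.68/yr
Combined annual = $814.08 + $1,554.96 + $10,107.96 + $2,395.08 + $868.68 = $15,740.76
Monthly = $15,740.76 ÷ 12 = $1,311.73

$1,311.73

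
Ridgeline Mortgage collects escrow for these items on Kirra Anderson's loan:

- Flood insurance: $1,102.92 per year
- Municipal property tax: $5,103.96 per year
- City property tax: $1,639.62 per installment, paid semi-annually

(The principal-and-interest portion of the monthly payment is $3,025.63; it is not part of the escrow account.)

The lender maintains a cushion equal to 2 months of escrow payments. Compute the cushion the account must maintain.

Flood insurance — $1,102.92 per year
Municipal property tax — $5,103.96 per year
City property tax — $1,639.62 × 2 = $3,279.24 per year
Total annual escrow = $1,102.92 + $5,103.96 + $3,279.24 = $9,486.12
Monthly = $9,486.12 / 12 = $790.51
Cushion = 2 × $790.51 = $1,581.02

$1,581.02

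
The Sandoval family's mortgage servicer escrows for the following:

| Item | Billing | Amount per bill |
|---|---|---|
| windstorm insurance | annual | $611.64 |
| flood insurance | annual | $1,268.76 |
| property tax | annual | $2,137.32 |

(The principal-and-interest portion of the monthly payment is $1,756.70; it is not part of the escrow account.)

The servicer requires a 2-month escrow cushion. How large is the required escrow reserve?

Windstorm insurance: $611.64 annually
Flood insurance: $1,268.76 annually
Property tax: $2,137.32 annually
Yearly total = $4,017.72
Monthly = $4,017.72 / 12 = $334.81
Reserve = 2 × $334.81 = $669.62

$669.62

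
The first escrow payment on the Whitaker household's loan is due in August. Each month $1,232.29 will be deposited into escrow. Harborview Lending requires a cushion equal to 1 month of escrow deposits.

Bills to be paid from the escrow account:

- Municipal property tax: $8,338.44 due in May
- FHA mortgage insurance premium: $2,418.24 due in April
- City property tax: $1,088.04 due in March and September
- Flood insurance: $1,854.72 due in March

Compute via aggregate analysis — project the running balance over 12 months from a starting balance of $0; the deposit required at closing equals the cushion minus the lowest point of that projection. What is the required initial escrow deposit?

$3,696.87

Cushion = 1 × $1,232.29 = $1,232.29
Trial balance (start $0, +$1,232.29 each month, − disbursements):
  Aug: +$1,232.29 → $1,232.29
  Sep: +$1,232.29 − $1,088.04 → $1,376.54
  Oct: +$1,232.29 → $2,608.83
  Nov: +$1,232.29 → $3,841.12
  Dec: +$1,232.29 → $5,073.41
  Jan: +$1,232.29 → $6,305.70
  Feb: +$1,232.29 → $7,537.99
  Mar: +$1,232.29 − $2,942.76 → $5,827.52
  Apr: +$1,232.29 − $2,418.24 → $4,641.57
  May: +$1,232.29 − $8,338.44 → -$2,464.58
  Jun: +$1,232.29 → -$1,232.29
  Jul: +$1,232.29 → $0.00
Lowest trial balance = -$2,464.58 (May)
Initial deposit = cushion − low point = $1,232.29 − (-$2,464.58) = $3,696.87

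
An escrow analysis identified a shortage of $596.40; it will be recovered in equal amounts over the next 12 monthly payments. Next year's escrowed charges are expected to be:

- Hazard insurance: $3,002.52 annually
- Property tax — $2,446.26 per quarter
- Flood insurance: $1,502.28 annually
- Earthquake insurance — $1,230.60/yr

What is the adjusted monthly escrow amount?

$1,343.07

Hazard insurance: $3,002.52 annually
Property tax: $2,446.26 × 4 = $9,785.04 annually
Flood insurance: $1,502.28 annually
Earthquake insurance: $1,230.60 annually
Total annual escrow = $15,520.44
Base monthly escrow = $15,520.44 ÷ 12 = $1,293.37
Shortage per month = $596.40 / 12 = $49.70
New monthly escrow = $1,293.37 + $49.70 = $1,343.07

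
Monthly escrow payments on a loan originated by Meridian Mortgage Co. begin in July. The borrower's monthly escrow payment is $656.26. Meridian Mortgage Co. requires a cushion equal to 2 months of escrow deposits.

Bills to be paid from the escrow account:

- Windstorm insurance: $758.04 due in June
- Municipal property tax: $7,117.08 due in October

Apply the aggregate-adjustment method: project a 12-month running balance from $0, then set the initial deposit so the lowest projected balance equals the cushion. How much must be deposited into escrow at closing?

$5,804.56

Cushion = 2 × $656.26 = $1,312.52
Trial balance (start $0, +$656.26 each month, − disbursements):
  Jul: +$656.26 → $656.26
  Aug: +$656.26 → $1,312.52
  Sep: +$656.26 → $1,968.78
  Oct: +$656.26 − $7,117.08 → -$4,492.04
  Nov: +$656.26 → -$3,835.78
  Dec: +$656.26 → -$3,179.52
  Jan: +$656.26 → -$2,523.26
  Feb: +$656.26 → -$1,867.00
  Mar: +$656.26 → -$1,210.74
  Apr: +$656.26 → -$554.48
  May: +$656.26 → $101.78
  Jun: +$656.26 − $758.04 → $0.00
Lowest trial balance = -$4,492.04 (Oct)
Initial deposit = cushion − low point = $1,312.52 − (-$4,492.04) = $5,804.56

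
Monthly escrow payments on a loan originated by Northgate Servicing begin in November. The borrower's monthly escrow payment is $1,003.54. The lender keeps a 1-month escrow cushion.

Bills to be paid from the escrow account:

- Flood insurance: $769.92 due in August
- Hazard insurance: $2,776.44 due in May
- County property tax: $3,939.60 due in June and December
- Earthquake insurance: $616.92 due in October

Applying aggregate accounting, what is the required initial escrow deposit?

Cushion = 1 × $1,003.54 = $1,003.54
Trial balance (start $0, +$1,003.54 each month, − disbursements):
  Nov: +$1,003.54 → $1,003.54
  Dec: +$1,003.54 − $3,939.60 → -$1,932.52
  Jan: +$1,003.54 → -$928.98
  Feb: +$1,003.54 → $74.56
  Mar: +$1,003.54 → $1,078.10
  Apr: +$1,003.54 → $2,081.64
  May: +$1,003.54 − $2,776.44 → $308.74
  Jun: +$1,003.54 − $3,939.60 → -$2,627.32
  Jul: +$1,003.54 → -$1,623.78
  Aug: +$1,003.54 − $769.92 → -$1,390.16
  Sep: +$1,003.54 → -$386.62
  Oct: +$1,003.54 − $616.92 → $0.00
Lowest trial balance = -$2,627.32 (Jun)
Initial deposit = cushion − low point = $1,003.54 − (-$2,627.32) = $3,630.86

$3,630.86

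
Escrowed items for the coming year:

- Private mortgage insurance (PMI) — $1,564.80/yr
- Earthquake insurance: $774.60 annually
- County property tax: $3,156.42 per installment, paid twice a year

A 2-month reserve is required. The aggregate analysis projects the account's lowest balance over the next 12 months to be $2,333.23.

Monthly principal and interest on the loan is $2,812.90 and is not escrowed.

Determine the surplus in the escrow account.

Private mortgage insurance (PMI) = $1,564.80
Earthquake insurance = $774.60
County property tax = $3,156.42 × 2 = $6,312.84
Total annual escrow = $8,652.24
Monthly escrow = $8,652.24 / 12 = $721.02
Required cushion = 2 × $721.02 = $1,442.04
Excess over cushion: $2,333.23 − $1,442.04 = $891.19

$891.19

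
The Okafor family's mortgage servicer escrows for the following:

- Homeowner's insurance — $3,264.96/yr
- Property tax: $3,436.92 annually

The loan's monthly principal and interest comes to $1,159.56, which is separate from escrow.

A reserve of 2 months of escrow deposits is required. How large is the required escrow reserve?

$1,116.98

Homeowner's insurance — $3,264.96 annually
Property tax — $3,436.92 annually
Annual escrow total = $3,264.96 + $3,436.92 = $6,701.88
Monthly escrow = $6,701.88 ÷ 12 = $558.49
Reserve = 2 × $558.49 = $1,116.98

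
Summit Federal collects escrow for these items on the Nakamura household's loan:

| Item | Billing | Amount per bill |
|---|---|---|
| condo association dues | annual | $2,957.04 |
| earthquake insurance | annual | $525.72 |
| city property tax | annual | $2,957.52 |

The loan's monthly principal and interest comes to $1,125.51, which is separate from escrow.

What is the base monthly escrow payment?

Condo association dues = $2,957.04/yr
Earthquake insurance = $525.72/yr
City property tax = $2,957.52/yr
Annual escrow total = $6,440.28
Monthly = $6,440.28 / 12 = $536.69

$536.69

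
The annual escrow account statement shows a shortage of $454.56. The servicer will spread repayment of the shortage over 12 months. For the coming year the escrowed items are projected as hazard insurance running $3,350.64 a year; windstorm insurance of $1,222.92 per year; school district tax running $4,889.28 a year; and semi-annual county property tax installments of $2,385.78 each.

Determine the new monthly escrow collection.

$1,224.08

Hazard insurance: $3,350.64
Windstorm insurance: $1,222.92
School district tax: $4,889.28
County property tax: $2,385.78 × 2 = $4,771.56
Yearly total = $14,234.40
Per month = $14,234.40 / 12 = $1,186.20
Shortage per month = $454.56 ÷ 12 = $37.88
Adjusted monthly = $1,186.20 + $37.88 = $1,224.08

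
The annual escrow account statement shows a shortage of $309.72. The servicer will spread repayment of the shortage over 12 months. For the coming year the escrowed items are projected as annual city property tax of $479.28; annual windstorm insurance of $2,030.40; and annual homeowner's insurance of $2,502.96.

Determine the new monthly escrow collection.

$443.53

City property tax: $479.28 per year
Windstorm insurance: $2,030.40 per year
Homeowner's insurance: $2,502.96 per year
Combined annual = $479.28 + $2,030.40 + $2,502.96 = $5,012.64
Monthly = $5,012.64 / 12 = $417.72
Shortage per month = $309.72 ÷ 12 = $25.81
New monthly escrow = $417.72 + $25.81 = $443.53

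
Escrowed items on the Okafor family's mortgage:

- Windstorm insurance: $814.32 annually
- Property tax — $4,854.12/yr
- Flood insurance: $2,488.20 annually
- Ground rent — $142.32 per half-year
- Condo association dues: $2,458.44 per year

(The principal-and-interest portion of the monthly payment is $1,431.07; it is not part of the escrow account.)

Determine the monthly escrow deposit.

$908.31

Windstorm insurance — $814.32 per year
Property tax — $4,854.12 per year
Flood insurance — $2,488.20 per year
Ground rent — $142.32 × 2 = $284.64 per year
Condo association dues — $2,458.44 per year
Total annual escrow = $10,899.72
Monthly = $10,899.72 / 12 = $908.31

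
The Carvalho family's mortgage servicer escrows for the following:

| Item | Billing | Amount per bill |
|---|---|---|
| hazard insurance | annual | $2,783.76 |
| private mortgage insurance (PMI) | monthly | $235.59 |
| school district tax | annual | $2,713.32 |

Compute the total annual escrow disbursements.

Hazard insurance: $2,783.76 annually
Private mortgage insurance (PMI): $235.59 × 12 = $2,827.08 annually
School district tax: $2,713.32 annually
Total annual escrow = $2,783.76 + $2,827.08 + $2,713.32 = $8,324.16

$8,324.16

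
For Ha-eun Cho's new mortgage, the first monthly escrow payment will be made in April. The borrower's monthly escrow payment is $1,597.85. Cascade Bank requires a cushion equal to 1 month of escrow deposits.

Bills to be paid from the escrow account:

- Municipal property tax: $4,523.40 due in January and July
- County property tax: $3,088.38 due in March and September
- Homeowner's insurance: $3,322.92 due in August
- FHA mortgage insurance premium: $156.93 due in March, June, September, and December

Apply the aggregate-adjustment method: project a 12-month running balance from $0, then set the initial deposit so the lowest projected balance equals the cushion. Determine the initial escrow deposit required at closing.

Cushion = 1 × $1,597.85 = $1,597.85
Trial balance (start $0, +$1,597.85 each month, − disbursements):
  Apr: +$1,597.85 → $1,597.85
  May: +$1,597.85 → $3,195.70
  Jun: +$1,597.85 − $156.93 → $4,636.62
  Jul: +$1,597.85 − $4,523.40 → $1,711.07
  Aug: +$1,597.85 − $3,322.92 → -$14.00
  Sep: +$1,597.85 − $3,245.31 → -$1,661.46
  Oct: +$1,597.85 → -$63.61
  Nov: +$1,597.85 → $1,534.24
  Dec: +$1,597.85 − $156.93 → $2,975.16
  Jan: +$1,597.85 − $4,523.40 → $49.61
  Feb: +$1,597.85 → $1,647.46
  Mar: +$1,597.85 − $3,245.31 → $0.00
Lowest trial balance = -$1,661.46 (Sep)
Initial deposit = cushion − low point = $1,597.85 − (-$1,661.46) = $3,259.31

$3,259.31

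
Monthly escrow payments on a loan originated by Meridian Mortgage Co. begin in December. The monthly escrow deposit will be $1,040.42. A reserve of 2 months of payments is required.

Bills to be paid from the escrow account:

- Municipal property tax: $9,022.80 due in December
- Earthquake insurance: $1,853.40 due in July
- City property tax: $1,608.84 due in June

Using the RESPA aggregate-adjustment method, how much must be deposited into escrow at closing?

$10,063.22

Cushion = 2 × $1,040.42 = $2,080.84
Trial balance (start $0, +$1,040.42 each month, − disbursements):
  Dec: +$1,040.42 − $9,022.80 → -$7,982.38
  Jan: +$1,040.42 → -$6,941.96
  Feb: +$1,040.42 → -$5,901.54
  Mar: +$1,040.42 → -$4,861.12
  Apr: +$1,040.42 → -$3,820.70
  May: +$1,040.42 → -$2,780.28
  Jun: +$1,040.42 − $1,608.84 → -$3,348.70
  Jul: +$1,040.42 − $1,853.40 → -$4,161.68
  Aug: +$1,040.42 → -$3,121.26
  Sep: +$1,040.42 → -$2,080.84
  Oct: +$1,040.42 → -$1,040.42
  Nov: +$1,040.42 → $0.00
Lowest trial balance = -$7,982.38 (Dec)
Initial deposit = cushion − low point = $2,080.84 − (-$7,982.38) = $10,063.22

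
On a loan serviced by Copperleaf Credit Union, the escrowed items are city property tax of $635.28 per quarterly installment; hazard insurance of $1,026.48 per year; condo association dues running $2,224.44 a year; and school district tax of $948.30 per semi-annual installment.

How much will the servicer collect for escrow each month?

$640.72

City property tax — $635.28 × 4 = $2,541.12 annually
Hazard insurance — $1,026.48 annually
Condo association dues — $2,224.44 annually
School district tax — $948.30 × 2 = $1,896.60 annually
Total per year = $7,688.64
Per month = $7,688.64 / 12 = $640.72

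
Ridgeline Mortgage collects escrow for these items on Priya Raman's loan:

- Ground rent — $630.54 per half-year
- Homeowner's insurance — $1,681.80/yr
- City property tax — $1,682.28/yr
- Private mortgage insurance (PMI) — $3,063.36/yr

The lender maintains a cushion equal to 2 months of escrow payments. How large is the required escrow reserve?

Ground rent: $630.54 × 2 = $1,261.08 annually
Homeowner's insurance: $1,681.80 annually
City property tax: $1,682.28 annually
Private mortgage insurance (PMI): $3,063.36 annually
Yearly total = $1,261.08 + $1,681.80 + $1,682.28 + $3,063.36 = $7,688.52
Monthly = $7,688.52 / 12 = $640.71
Cushion = 2 × $640.71 = $1,281.42

$1,281.42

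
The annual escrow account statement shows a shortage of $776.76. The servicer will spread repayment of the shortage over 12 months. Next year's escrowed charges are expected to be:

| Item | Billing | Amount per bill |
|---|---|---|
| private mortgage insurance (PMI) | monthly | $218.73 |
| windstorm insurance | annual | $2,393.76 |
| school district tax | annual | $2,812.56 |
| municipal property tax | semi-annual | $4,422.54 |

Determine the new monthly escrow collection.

$1,454.41

Private mortgage insurance (PMI) = $218.73 × 12 = $2,624.76/yr
Windstorm insurance = $2,393.76/yr
School district tax = $2,812.56/yr
Municipal property tax = $4,422.54 × 2 = $8,845.08/yr
Total annual escrow = $2,624.76 + $2,393.76 + $2,812.56 + $8,845.08 = $16,676.16
Monthly escrow = $16,676.16 ÷ 12 = $1,389.68
Shortage per month = $776.76 ÷ 12 = $64.73
New monthly escrow = $1,389.68 + $64.73 = $1,454.41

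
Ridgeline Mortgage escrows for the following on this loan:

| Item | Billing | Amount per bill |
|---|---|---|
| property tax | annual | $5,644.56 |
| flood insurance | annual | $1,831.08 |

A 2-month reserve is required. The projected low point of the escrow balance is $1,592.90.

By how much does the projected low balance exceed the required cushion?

$346.96

Property tax — $5,644.56 per year
Flood insurance — $1,831.08 per year
Total annual escrow = $7,475.64
Monthly = $7,475.64 ÷ 12 = $622.97
Cushion = 2 × $622.97 = $1,245.94
Excess over cushion: $1,592.90 − $1,245.94 = $346.96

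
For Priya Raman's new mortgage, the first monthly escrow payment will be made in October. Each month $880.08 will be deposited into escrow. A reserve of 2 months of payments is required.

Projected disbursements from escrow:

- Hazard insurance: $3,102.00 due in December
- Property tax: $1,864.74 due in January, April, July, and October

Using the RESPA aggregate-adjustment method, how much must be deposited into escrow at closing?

Cushion = 2 × $880.08 = $1,760.16
Trial balance (start $0, +$880.08 each month, − disbursements):
  Oct: +$880.08 − $1,864.74 → -$984.66
  Nov: +$880.08 → -$104.58
  Dec: +$880.08 − $3,102.00 → -$2,326.50
  Jan: +$880.08 − $1,864.74 → -$3,311.16
  Feb: +$880.08 → -$2,431.08
  Mar: +$880.08 → -$1,551.00
  Apr: +$880.08 − $1,864.74 → -$2,535.66
  May: +$880.08 → -$1,655.58
  Jun: +$880.08 → -$775.50
  Jul: +$880.08 − $1,864.74 → -$1,760.16
  Aug: +$880.08 → -$880.08
  Sep: +$880.08 → $0.00
Lowest trial balance = -$3,311.16 (Jan)
Initial deposit = cushion − low point = $1,760.16 − (-$3,311.16) = $5,071.32

$5,071.32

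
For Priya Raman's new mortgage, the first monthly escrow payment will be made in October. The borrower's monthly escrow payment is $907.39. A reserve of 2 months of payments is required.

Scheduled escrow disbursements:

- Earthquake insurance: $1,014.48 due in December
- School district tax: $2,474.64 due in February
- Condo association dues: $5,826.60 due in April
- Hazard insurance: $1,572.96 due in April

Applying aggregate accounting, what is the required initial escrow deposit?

Cushion = 2 × $907.39 = $1,814.78
Trial balance (start $0, +$907.39 each month, − disbursements):
  Oct: +$907.39 → $907.39
  Nov: +$907.39 → $1,814.78
  Dec: +$907.39 − $1,014.48 → $1,707.69
  Jan: +$907.39 → $2,615.08
  Feb: +$907.39 − $2,474.64 → $1,047.83
  Mar: +$907.39 → $1,955.22
  Apr: +$907.39 − $7,399.56 → -$4,536.95
  May: +$907.39 → -$3,629.56
  Jun: +$907.39 → -$2,722.17
  Jul: +$907.39 → -$1,814.78
  Aug: +$907.39 → -$907.39
  Sep: +$907.39 → $0.00
Lowest trial balance = -$4,536.95 (Apr)
Initial deposit = cushion − low point = $1,814.78 − (-$4,536.95) = $6,351.73

$6,351.73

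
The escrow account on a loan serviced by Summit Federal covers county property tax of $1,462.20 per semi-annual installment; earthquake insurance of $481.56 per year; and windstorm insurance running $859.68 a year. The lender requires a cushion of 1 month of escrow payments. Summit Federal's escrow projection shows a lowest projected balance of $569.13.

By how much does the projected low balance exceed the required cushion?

County property tax: $1,462.20 × 2 = $2,924.40 annually
Earthquake insurance: $481.56 annually
Windstorm insurance: $859.68 annually
Total per year = $2,924.40 + $481.56 + $859.68 = $4,265.64
Monthly = $4,265.64 / 12 = $355.47
Required reserve = 1 × $355.47 = $355.47
Surplus = $569.13 − $355.47 = $213.66

$213.66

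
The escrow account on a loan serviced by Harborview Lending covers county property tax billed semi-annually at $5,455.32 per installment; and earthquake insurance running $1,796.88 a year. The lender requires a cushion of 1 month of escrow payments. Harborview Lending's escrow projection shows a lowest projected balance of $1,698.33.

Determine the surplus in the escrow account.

$639.37

County property tax: $5,455.32 × 2 = $10,910.64 per year
Earthquake insurance: $1,796.88 per year
Total annual escrow = $10,910.64 + $1,796.88 = $12,707.52
Per month = $12,707.52 ÷ 12 = $1,058.96
Required cushion = 1 × $1,058.96 = $1,058.96
Excess over cushion: $1,698.33 − $1,058.96 = $639.37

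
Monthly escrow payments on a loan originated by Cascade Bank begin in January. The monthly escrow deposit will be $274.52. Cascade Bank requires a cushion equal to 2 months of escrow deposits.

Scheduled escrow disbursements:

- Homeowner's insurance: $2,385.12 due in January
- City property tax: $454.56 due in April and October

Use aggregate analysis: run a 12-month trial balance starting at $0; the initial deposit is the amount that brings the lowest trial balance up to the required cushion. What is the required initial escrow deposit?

$2,659.64

Cushion = 2 × $274.52 = $549.04
Trial balance (start $0, +$274.52 each month, − disbursements):
  Jan: +$274.52 − $2,385.12 → -$2,110.60
  Feb: +$274.52 → -$1,836.08
  Mar: +$274.52 → -$1,561.56
  Apr: +$274.52 − $454.56 → -$1,741.60
  May: +$274.52 → -$1,467.08
  Jun: +$274.52 → -$1,192.56
  Jul: +$274.52 → -$918.04
  Aug: +$274.52 → -$643.52
  Sep: +$274.52 → -$369.00
  Oct: +$274.52 − $454.56 → -$549.04
  Nov: +$274.52 → -$274.52
  Dec: +$274.52 → $0.00
Lowest trial balance = -$2,110.60 (Jan)
Initial deposit = cushion − low point = $549.04 − (-$2,110.60) = $2,659.64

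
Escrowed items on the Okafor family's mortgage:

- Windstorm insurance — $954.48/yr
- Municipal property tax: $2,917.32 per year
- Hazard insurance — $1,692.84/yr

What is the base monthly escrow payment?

$463.72

Windstorm insurance: $954.48 annually
Municipal property tax: $2,917.32 annually
Hazard insurance: $1,692.84 annually
Combined annual = $5,564.64
Monthly escrow = $5,564.64 / 12 = $463.72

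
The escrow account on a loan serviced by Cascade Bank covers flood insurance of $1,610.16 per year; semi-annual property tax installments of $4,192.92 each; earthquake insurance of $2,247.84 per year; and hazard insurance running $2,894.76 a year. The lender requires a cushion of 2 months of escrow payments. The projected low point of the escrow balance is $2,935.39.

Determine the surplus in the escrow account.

Flood insurance — $1,610.16 annually
Property tax — $4,192.92 × 2 = $8,385.84 annually
Earthquake insurance — $2,247.84 annually
Hazard insurance — $2,894.76 annually
Yearly total = $1,610.16 + $8,385.84 + $2,247.84 + $2,894.76 = $15,138.60
Monthly = $15,138.60 ÷ 12 = $1,261.55
Required cushion = 2 × $1,261.55 = $2,523.10
Excess over cushion: $2,935.39 − $2,523.10 = $412.29

$412.29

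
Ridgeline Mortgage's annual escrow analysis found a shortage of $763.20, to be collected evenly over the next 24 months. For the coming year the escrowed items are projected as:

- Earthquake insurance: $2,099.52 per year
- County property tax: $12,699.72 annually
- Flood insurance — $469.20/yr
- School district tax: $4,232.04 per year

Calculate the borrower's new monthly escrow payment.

Earthquake insurance — $2,099.52 annually
County property tax — $12,699.72 annually
Flood insurance — $469.20 annually
School district tax — $4,232.04 annually
Combined annual = $19,500.48
Base monthly escrow = $19,500.48 ÷ 12 = $1,625.04
Shortage per month = $763.20 ÷ 24 = $31.80
Adjusted monthly = $1,625.04 + $31.80 = $1,656.84

$1,656.84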